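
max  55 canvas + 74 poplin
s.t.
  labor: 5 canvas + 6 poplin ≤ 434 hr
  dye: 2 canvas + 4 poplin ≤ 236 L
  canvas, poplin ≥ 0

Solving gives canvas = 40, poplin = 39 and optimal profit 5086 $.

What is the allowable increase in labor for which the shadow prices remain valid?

156

Binding constraints: labor, dye. The basis is B = [[5,6],[2,4]] with det 8.
Per unit increase in labor, x* moves by d = (0.5, -0.25).
The basis stays optimal until poplin reaches 0; allowable increase = 156 hr.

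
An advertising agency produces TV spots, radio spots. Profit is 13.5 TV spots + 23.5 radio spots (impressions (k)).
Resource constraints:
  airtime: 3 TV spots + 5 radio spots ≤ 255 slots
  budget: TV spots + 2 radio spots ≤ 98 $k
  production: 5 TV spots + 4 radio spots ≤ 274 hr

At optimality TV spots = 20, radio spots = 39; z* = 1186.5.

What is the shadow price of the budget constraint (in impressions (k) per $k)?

3

Check each constraint at x*: airtime 255/255 (tight); budget 98/98 (tight); production 256/274 (slack 18).
Since production is not tight, its dual is 0.
Dual feasibility on the basic columns requires 3·y_airtime + 1·y_budget = 13.5, 5·y_airtime + 2·y_budget = 23.5.
Solving: y_airtime = 3.5, y_budget = 3.
Shadow price of budget = 3.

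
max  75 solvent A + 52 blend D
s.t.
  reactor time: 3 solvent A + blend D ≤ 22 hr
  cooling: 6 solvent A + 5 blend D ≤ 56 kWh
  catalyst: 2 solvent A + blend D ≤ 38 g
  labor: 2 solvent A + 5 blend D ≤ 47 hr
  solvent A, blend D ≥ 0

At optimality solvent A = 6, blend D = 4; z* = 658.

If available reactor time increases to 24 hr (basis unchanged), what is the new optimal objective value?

Check each constraint at x*: reactor time 22/22 (tight); cooling 56/56 (tight); catalyst 16/38 (slack 22); labor 32/47 (slack 15).
Slack constraints have shadow price 0 (complementary slackness).
The binding rows give the dual system: 3·y_reactor time + 6·y_cooling = 75 and 1·y_reactor time + 5·y_cooling = 52.
Solving: y_reactor time = 7, y_cooling = 9.
Δz = y_reactor time·Δb = 7 × (2) = 14, so new z* = 658 + 14 = 672.

672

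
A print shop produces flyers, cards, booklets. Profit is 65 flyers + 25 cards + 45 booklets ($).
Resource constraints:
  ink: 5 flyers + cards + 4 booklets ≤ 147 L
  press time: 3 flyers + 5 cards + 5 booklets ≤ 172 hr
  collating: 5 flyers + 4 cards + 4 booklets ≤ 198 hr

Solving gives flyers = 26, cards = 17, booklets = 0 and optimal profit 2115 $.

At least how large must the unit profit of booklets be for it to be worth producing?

Binding: ink and collating. Non-binding: press time (9 unused).
Slack constraints have shadow price 0 (complementary slackness).
From A_Bᵀ y = c: 5·y_ink + 5·y_collating = 65; 1·y_ink + 4·y_collating = 25.
Solving: y_ink = 9, y_collating = 4.
booklets enters the basis when its profit ≥ yᵀa₃ = 9·4 + 4·4 = 52.

52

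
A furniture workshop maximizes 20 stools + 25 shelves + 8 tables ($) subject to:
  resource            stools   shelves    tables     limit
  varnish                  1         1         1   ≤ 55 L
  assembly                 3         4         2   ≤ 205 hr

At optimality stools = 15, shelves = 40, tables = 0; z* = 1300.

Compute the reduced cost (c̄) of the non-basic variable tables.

Both varnish and assembly are binding at x*.
From A_Bᵀ y = c: 1·y_varnish + 3·y_assembly = 20; 1·y_varnish + 4·y_assembly = 25.
This yields shadow prices y_varnish = 5, y_assembly = 5.
Reduced cost of tables: c₃ − yᵀa₃ = 8 − (5·1 + 5·2) = 8 − 15 = -7.

-7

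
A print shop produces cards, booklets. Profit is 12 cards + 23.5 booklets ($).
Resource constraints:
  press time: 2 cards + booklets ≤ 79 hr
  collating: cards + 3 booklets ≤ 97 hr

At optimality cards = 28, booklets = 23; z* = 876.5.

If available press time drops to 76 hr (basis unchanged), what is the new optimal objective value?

869

At the optimum: press time uses 79 of 79 (binding); collating uses 97 of 97 (binding).
From A_Bᵀ y = c: 2·y_press time + 1·y_collating = 12; 1·y_press time + 3·y_collating = 23.5.
Solving: y_press time = 2.5, y_collating = 7.
Δz = y_press time·Δb = 2.5 × (-3) = -7.5, so new z* = 876.5 − 7.5 = 869.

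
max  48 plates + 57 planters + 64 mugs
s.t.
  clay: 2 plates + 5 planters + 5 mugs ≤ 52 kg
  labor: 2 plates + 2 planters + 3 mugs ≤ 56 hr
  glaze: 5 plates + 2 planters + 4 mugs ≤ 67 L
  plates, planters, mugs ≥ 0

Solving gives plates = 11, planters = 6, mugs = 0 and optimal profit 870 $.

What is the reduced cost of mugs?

-5

Check each constraint at x*: clay 52/52 (tight); labor 34/56 (slack 22); glaze 67/67 (tight).
Since labor is not tight, its dual is 0.
From A_Bᵀ y = c: 2·y_clay + 5·y_glaze = 48; 5·y_clay + 2·y_glaze = 57.
→ y_clay = 9 and y_glaze = 6.
Reduced cost of mugs: c₃ − yᵀa₃ = 64 − (9·5 + 6·4) = 64 − 69 = -5.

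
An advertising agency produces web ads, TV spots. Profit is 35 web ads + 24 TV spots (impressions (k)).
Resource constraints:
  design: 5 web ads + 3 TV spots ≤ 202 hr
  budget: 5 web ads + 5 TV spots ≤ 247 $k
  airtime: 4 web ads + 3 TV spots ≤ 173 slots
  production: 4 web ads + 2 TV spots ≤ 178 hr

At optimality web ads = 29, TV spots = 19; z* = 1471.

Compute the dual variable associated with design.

Check each constraint at x*: design 202/202 (tight); budget 240/247 (slack 7); airtime 173/173 (tight); production 154/178 (slack 24).
Since budget, production are not tight, their duals are 0.
Dual feasibility on the basic columns requires 5·y_design + 4·y_airtime = 35, 3·y_design + 3·y_airtime = 24.
This yields shadow prices y_design = 3, y_airtime = 5.
Shadow price of design = 3.

3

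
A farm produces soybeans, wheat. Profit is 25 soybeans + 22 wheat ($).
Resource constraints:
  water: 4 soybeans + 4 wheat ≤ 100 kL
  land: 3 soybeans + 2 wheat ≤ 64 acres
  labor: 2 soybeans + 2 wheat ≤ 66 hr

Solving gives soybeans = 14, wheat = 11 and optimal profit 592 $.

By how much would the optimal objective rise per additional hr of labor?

0

Check each constraint at x*: water 100/100 (tight); land 64/64 (tight); labor 50/66 (slack 16).
Slack constraints have shadow price 0 (complementary slackness).
Dual feasibility on the basic columns requires 4·y_water + 3·y_land = 25, 4·y_water + 2·y_land = 22.
→ y_water = 4 and y_land = 3.
Shadow price of labor = 0.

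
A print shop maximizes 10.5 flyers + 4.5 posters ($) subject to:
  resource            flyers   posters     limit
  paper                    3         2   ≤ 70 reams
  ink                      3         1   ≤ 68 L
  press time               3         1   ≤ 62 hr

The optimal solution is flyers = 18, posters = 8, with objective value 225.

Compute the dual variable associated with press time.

2.5

At the optimum: paper uses 70 of 70 (binding); ink uses 62 of 68 (slack = 6); press time uses 62 of 62 (binding).
Slack constraints have shadow price 0 (complementary slackness).
From A_Bᵀ y = c: 3·y_paper + 3·y_press time = 10.5; 2·y_paper + 1·y_press time = 4.5.
This yields shadow prices y_paper = 1, y_press time = 2.5.
Shadow price of press time = 2.5.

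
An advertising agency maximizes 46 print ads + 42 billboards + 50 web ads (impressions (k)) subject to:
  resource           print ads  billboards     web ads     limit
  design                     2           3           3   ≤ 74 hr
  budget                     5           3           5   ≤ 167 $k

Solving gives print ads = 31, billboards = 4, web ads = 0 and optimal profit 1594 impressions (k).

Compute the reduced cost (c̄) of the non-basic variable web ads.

At the optimum: design uses 74 of 74 (binding); budget uses 167 of 167 (binding).
The binding rows give the dual system: 2·y_design + 5·y_budget = 46 and 3·y_design + 3·y_budget = 42.
→ y_design = 8 and y_budget = 6.
Reduced cost of web ads: c₃ − yᵀa₃ = 50 − (8·3 + 6·5) = 50 − 54 = -4.

-4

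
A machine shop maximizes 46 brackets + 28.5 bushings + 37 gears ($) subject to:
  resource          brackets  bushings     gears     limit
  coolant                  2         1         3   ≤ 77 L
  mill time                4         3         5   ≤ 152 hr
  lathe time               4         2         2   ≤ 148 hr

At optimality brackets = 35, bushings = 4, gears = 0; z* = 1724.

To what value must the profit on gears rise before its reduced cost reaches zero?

39.5

Check each constraint at x*: coolant 74/77 (slack 3); mill time 152/152 (tight); lathe time 148/148 (tight).
By complementary slackness, y = 0 for the non-binding constraint.
Dual feasibility on the basic columns requires 4·y_mill time + 4·y_lathe time = 46, 3·y_mill time + 2·y_lathe time = 28.5.
→ y_mill time = 5.5 and y_lathe time = 6.
gears enters the basis when its profit ≥ yᵀa₃ = 5.5·5 + 6·2 = 39.5.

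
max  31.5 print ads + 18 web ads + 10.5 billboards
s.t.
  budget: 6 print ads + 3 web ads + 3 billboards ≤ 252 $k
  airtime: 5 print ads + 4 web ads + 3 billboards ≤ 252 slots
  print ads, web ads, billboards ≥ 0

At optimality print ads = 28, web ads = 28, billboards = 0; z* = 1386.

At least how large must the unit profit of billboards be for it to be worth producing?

Both budget and airtime are binding at x*.
Dual feasibility on the basic columns requires 6·y_budget + 5·y_airtime = 31.5, 3·y_budget + 4·y_airtime = 18.
→ y_budget = 4 and y_airtime = 1.5.
billboards enters the basis when its profit ≥ yᵀa₃ = 4·3 + 1.5·3 = 16.5.

16.5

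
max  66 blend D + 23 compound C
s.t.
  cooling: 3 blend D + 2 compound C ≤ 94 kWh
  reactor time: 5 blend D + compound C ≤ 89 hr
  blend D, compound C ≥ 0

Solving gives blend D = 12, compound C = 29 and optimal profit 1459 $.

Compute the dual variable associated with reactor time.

Check each constraint at x*: cooling 94/94 (tight); reactor time 89/89 (tight).
Dual feasibility on the basic columns requires 3·y_cooling + 5·y_reactor time = 66, 2·y_cooling + 1·y_reactor time = 23.
This yields shadow prices y_cooling = 7, y_reactor time = 9.
Shadow price of reactor time = 9.

9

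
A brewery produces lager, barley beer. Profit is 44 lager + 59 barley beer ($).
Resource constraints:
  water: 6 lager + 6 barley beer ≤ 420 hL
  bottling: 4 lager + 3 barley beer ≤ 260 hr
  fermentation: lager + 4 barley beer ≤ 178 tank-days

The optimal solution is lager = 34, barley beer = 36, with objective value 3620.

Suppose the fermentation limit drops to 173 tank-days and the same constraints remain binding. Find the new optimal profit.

At the optimum: water uses 420 of 420 (binding); bottling uses 244 of 260 (slack = 16); fermentation uses 178 of 178 (binding).
Slack constraints have shadow price 0 (complementary slackness).
From A_Bᵀ y = c: 6·y_water + 1·y_fermentation = 44; 6·y_water + 4·y_fermentation = 59.
Solving: y_water = 6.5, y_fermentation = 5.
Δz = y_fermentation·Δb = 5 × (-5) = -25, so new z* = 3620 − 25 = 3595.

3595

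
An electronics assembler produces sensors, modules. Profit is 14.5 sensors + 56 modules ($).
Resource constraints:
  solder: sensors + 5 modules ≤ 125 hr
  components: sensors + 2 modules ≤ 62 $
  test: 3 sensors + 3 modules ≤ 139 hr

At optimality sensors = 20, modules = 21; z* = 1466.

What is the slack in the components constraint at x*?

components used = 1·20 + 2·21 = 62; slack = 62 − 62 = 0.

0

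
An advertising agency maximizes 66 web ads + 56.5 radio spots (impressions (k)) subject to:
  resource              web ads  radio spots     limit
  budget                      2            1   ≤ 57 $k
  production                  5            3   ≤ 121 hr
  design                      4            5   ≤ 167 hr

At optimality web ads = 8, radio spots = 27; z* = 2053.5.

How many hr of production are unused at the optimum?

production used = 5·8 + 3·27 = 121; slack = 121 − 121 = 0.

0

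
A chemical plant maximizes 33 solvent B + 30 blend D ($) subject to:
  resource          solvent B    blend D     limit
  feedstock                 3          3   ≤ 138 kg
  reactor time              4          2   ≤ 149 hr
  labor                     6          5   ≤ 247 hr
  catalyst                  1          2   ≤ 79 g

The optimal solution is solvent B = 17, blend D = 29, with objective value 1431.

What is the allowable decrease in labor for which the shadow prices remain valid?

4

Binding constraints: feedstock, labor. The basis is B = [[3,3],[6,5]] with det -3.
Per unit decrease in labor, x* moves by d = (-1, 1).
The basis stays optimal until catalyst becomes binding; allowable decrease = 4 hr.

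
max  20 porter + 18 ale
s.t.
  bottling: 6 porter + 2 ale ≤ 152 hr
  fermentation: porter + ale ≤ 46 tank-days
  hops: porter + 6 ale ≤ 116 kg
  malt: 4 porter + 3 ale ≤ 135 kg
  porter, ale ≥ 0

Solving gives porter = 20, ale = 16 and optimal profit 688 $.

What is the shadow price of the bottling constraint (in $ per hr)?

3

Binding: bottling and hops. Non-binding: fermentation (10 unused), malt (7 unused).
Since fermentation, malt are not tight, their duals are 0.
Dual feasibility on the basic columns requires 6·y_bottling + 1·y_hops = 20, 2·y_bottling + 6·y_hops = 18.
Solving: y_bottling = 3, y_hops = 2.
Shadow price of bottling = 3.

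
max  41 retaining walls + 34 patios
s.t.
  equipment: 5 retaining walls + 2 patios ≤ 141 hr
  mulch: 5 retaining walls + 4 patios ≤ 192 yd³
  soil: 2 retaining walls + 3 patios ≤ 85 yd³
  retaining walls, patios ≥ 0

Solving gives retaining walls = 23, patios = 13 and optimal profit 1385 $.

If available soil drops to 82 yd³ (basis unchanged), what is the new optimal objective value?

1361

At the optimum: equipment uses 141 of 141 (binding); mulch uses 167 of 192 (slack = 25); soil uses 85 of 85 (binding).
Slack constraints have shadow price 0 (complementary slackness).
From A_Bᵀ y = c: 5·y_equipment + 2·y_soil = 41; 2·y_equipment + 3·y_soil = 34.
This yields shadow prices y_equipment = 5, y_soil = 8.
Δz = y_soil·Δb = 8 × (-3) = -24, so new z* = 1385 − 24 = 1361.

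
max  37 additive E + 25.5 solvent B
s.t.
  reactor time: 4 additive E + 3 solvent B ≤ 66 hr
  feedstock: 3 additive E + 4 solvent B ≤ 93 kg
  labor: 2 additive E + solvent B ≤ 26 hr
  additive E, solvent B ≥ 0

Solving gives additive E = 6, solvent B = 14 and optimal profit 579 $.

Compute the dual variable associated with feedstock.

0

At the optimum: reactor time uses 66 of 66 (binding); feedstock uses 74 of 93 (slack = 19); labor uses 26 of 26 (binding).
Since feedstock is not tight, its dual is 0.
Dual feasibility on the basic columns requires 4·y_reactor time + 2·y_labor = 37, 3·y_reactor time + 1·y_labor = 25.5.
Solving: y_reactor time = 7, y_labor = 4.5.
Shadow price of feedstock = 0.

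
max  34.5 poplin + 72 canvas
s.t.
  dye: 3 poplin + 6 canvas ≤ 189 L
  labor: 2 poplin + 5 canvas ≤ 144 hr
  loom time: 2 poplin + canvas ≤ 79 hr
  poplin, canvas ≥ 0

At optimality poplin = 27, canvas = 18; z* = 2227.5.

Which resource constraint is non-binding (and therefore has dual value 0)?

loom time

dye: 189/189 (binding)
labor: 144/144 (binding)
loom time: 72/79 (slack 7)
By complementary slackness, a constraint with positive slack has shadow price 0 → loom time.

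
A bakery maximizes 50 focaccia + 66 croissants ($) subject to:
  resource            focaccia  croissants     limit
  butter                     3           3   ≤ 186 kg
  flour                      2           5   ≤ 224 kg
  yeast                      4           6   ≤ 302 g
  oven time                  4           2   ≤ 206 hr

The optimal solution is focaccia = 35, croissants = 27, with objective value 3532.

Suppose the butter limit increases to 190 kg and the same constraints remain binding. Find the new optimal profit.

Check each constraint at x*: butter 186/186 (tight); flour 205/224 (slack 19); yeast 302/302 (tight); oven time 194/206 (slack 12).
Since flour, oven time are not tight, their duals are 0.
From A_Bᵀ y = c: 3·y_butter + 4·y_yeast = 50; 3·y_butter + 6·y_yeast = 66.
Solving: y_butter = 6, y_yeast = 8.
Δz = y_butter·Δb = 6 × (4) = 24, so new z* = 3532 + 24 = 3556.

3556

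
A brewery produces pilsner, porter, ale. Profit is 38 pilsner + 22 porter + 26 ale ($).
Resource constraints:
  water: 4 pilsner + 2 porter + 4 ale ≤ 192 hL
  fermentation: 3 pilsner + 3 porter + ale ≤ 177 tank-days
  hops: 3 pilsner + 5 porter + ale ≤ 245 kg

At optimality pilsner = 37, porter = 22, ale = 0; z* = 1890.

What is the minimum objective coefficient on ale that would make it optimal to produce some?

34

Binding: water and fermentation. Non-binding: hops (24 unused).
By complementary slackness, y = 0 for the non-binding constraint.
The binding rows give the dual system: 4·y_water + 3·y_fermentation = 38 and 2·y_water + 3·y_fermentation = 22.
Solving: y_water = 8, y_fermentation = 2.
ale enters the basis when its profit ≥ yᵀa₃ = 8·4 + 2·1 = 34.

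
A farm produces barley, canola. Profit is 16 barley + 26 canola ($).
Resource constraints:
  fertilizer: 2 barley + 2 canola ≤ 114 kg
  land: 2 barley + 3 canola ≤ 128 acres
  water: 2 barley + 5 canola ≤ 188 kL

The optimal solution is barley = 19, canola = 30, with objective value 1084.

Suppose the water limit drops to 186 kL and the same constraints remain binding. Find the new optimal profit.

1082

At the optimum: fertilizer uses 98 of 114 (slack = 16); land uses 128 of 128 (binding); water uses 188 of 188 (binding).
Since fertilizer is not tight, its dual is 0.
The binding rows give the dual system: 2·y_land + 2·y_water = 16 and 3·y_land + 5·y_water = 26.
Solving: y_land = 7, y_water = 1.
Δz = y_water·Δb = 1 × (-2) = -2, so new z* = 1084 − 2 = 1082.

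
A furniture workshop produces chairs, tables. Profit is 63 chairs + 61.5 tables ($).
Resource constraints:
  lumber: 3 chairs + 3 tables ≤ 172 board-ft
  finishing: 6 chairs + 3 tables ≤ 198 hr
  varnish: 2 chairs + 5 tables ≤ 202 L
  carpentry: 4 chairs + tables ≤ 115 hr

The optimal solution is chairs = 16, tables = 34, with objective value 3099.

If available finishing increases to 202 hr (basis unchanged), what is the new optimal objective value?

3131

At the optimum: lumber uses 150 of 172 (slack = 22); finishing uses 198 of 198 (binding); varnish uses 202 of 202 (binding); carpentry uses 98 of 115 (slack = 17).
Slack constraints have shadow price 0 (complementary slackness).
Dual feasibility on the basic columns requires 6·y_finishing + 2·y_varnish = 63, 3·y_finishing + 5·y_varnish = 61.5.
Solving: y_finishing = 8, y_varnish = 7.5.
Δz = y_finishing·Δb = 8 × (4) = 32, so new z* = 3099 + 32 = 3131.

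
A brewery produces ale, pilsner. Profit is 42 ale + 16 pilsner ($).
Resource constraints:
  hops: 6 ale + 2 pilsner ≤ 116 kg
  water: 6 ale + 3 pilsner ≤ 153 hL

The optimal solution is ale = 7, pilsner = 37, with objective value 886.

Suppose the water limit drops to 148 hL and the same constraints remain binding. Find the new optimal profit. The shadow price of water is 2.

876

Δb = -5, so new z* = 886 + (2)·(-5) = 886 − 10 = 876.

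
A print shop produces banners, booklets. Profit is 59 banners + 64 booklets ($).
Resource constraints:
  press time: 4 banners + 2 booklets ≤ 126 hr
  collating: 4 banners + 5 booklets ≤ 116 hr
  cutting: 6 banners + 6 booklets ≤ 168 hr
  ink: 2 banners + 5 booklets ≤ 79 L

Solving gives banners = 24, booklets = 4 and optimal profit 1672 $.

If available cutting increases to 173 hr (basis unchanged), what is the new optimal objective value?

1704.5

At the optimum: press time uses 104 of 126 (slack = 22); collating uses 116 of 116 (binding); cutting uses 168 of 168 (binding); ink uses 68 of 79 (slack = 11).
Slack constraints have shadow price 0 (complementary slackness).
From A_Bᵀ y = c: 4·y_collating + 6·y_cutting = 59; 5·y_collating + 6·y_cutting = 64.
This yields shadow prices y_collating = 5, y_cutting = 6.5.
Δz = y_cutting·Δb = 6.5 × (5) = 32.5, so new z* = 1672 + 32.5 = 1704.5.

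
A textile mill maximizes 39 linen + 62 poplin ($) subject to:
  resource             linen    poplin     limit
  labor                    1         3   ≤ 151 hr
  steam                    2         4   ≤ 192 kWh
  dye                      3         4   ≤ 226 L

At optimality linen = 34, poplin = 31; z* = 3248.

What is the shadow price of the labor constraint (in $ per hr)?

0

At the optimum: labor uses 127 of 151 (slack = 24); steam uses 192 of 192 (binding); dye uses 226 of 226 (binding).
Since labor is not tight, its dual is 0.
Dual feasibility on the basic columns requires 2·y_steam + 3·y_dye = 39, 4·y_steam + 4·y_dye = 62.
This yields shadow prices y_steam = 7.5, y_dye = 8.
Shadow price of labor = 0.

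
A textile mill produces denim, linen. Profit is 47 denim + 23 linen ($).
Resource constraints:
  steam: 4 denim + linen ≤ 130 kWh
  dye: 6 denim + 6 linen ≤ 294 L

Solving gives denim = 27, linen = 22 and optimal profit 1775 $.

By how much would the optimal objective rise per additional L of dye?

Both steam and dye are binding at x*.
From A_Bᵀ y = c: 4·y_steam + 6·y_dye = 47; 1·y_steam + 6·y_dye = 23.
This yields shadow prices y_steam = 8, y_dye = 2.5.
Shadow price of dye = 2.5.

2.5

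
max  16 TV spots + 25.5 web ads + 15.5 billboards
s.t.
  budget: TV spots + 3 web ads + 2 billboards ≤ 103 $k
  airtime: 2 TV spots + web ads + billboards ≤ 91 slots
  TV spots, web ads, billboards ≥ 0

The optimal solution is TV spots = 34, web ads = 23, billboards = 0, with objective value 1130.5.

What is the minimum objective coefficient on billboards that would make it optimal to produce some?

18.5

Check each constraint at x*: budget 103/103 (tight); airtime 91/91 (tight).
The binding rows give the dual system: 1·y_budget + 2·y_airtime = 16 and 3·y_budget + 1·y_airtime = 25.5.
→ y_budget = 7 and y_airtime = 4.5.
billboards enters the basis when its profit ≥ yᵀa₃ = 7·2 + 4.5·1 = 18.5.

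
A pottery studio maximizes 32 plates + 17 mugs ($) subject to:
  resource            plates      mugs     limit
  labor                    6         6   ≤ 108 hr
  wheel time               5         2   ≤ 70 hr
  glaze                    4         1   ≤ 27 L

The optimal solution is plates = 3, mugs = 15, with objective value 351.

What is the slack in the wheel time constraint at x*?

25

wheel time used = 5·3 + 2·15 = 45; slack = 70 − 45 = 25.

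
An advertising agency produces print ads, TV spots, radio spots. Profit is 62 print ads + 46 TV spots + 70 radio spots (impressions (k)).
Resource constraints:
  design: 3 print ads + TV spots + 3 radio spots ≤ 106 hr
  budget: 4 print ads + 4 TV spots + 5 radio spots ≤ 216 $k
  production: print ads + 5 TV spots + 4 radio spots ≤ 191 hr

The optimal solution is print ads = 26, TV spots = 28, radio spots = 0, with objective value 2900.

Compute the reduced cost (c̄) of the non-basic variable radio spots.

-1.5

Check each constraint at x*: design 106/106 (tight); budget 216/216 (tight); production 166/191 (slack 25).
Slack constraints have shadow price 0 (complementary slackness).
Dual feasibility on the basic columns requires 3·y_design + 4·y_budget = 62, 1·y_design + 4·y_budget = 46.
Solving: y_design = 8, y_budget = 9.5.
Reduced cost of radio spots: c₃ − yᵀa₃ = 70 − (8·3 + 9.5·5) = 70 − 71.5 = -1.5.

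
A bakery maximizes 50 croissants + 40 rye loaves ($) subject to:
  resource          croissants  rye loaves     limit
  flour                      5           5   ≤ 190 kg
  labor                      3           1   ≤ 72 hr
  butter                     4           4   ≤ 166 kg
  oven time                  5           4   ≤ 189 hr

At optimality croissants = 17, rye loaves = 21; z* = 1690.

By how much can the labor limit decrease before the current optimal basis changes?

Binding constraints: flour, labor. The basis is B = [[5,5],[3,1]] with det -10.
Per unit decrease in labor, x* moves by d = (-0.5, 0.5).
The basis stays optimal until croissants reaches 0; allowable decrease = 34 hr.

34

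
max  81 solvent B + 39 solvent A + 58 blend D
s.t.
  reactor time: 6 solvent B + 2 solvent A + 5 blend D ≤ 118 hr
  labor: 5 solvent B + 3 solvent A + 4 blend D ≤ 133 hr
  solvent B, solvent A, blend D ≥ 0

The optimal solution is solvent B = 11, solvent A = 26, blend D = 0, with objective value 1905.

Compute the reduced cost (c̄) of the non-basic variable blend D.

Check each constraint at x*: reactor time 118/118 (tight); labor 133/133 (tight).
Dual feasibility on the basic columns requires 6·y_reactor time + 5·y_labor = 81, 2·y_reactor time + 3·y_labor = 39.
Solving: y_reactor time = 6, y_labor = 9.
Reduced cost of blend D: c₃ − yᵀa₃ = 58 − (6·5 + 9·4) = 58 − 66 = -8.

-8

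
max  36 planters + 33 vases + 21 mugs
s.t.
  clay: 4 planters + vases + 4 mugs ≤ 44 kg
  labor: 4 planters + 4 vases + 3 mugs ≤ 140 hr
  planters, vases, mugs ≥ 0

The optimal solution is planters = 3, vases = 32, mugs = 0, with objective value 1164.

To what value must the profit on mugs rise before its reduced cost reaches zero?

28

At the optimum: clay uses 44 of 44 (binding); labor uses 140 of 140 (binding).
Dual feasibility on the basic columns requires 4·y_clay + 4·y_labor = 36, 1·y_clay + 4·y_labor = 33.
→ y_clay = 1 and y_labor = 8.
mugs enters the basis when its profit ≥ yᵀa₃ = 1·4 + 8·3 = 28.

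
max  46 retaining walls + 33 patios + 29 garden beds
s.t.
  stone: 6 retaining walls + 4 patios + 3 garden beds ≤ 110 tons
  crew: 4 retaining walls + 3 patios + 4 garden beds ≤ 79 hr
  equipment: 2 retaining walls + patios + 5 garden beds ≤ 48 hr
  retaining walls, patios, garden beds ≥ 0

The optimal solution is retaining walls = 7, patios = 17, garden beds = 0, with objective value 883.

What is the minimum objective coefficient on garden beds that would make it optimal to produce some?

Binding: stone and crew. Non-binding: equipment (17 unused).
Since equipment is not tight, its dual is 0.
Dual feasibility on the basic columns requires 6·y_stone + 4·y_crew = 46, 4·y_stone + 3·y_crew = 33.
This yields shadow prices y_stone = 3, y_crew = 7.
garden beds enters the basis when its profit ≥ yᵀa₃ = 3·3 + 7·4 = 37.

37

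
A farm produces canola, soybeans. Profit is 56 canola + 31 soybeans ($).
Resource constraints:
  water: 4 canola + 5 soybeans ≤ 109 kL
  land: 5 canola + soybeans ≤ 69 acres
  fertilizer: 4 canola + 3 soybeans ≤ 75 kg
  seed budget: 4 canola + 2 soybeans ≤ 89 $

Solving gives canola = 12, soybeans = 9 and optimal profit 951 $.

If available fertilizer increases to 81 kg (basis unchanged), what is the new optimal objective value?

1005

At the optimum: water uses 93 of 109 (slack = 16); land uses 69 of 69 (binding); fertilizer uses 75 of 75 (binding); seed budget uses 66 of 89 (slack = 23).
Since water, seed budget are not tight, their duals are 0.
From A_Bᵀ y = c: 5·y_land + 4·y_fertilizer = 56; 1·y_land + 3·y_fertilizer = 31.
Solving: y_land = 4, y_fertilizer = 9.
Δz = y_fertilizer·Δb = 9 × (6) = 54, so new z* = 951 + 54 = 1005.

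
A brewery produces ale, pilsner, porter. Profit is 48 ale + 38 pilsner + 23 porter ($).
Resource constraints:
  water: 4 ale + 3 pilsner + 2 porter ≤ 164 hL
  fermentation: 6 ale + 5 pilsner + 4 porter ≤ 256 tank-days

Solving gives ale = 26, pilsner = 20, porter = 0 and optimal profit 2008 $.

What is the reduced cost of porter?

-5

Both water and fermentation are binding at x*.
The binding rows give the dual system: 4·y_water + 6·y_fermentation = 48 and 3·y_water + 5·y_fermentation = 38.
Solving: y_water = 6, y_fermentation = 4.
Reduced cost of porter: c₃ − yᵀa₃ = 23 − (6·2 + 4·4) = 23 − 28 = -5.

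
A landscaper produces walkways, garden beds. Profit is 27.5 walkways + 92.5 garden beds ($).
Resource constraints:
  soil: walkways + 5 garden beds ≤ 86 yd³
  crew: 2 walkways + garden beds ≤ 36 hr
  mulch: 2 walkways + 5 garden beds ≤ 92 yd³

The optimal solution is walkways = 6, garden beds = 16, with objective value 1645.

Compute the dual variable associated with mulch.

Binding: soil and mulch. Non-binding: crew (8 unused).
By complementary slackness, y = 0 for the non-binding constraint.
From A_Bᵀ y = c: 1·y_soil + 2·y_mulch = 27.5; 5·y_soil + 5·y_mulch = 92.5.
This yields shadow prices y_soil = 9.5, y_mulch = 9.
Shadow price of mulch = 9.

9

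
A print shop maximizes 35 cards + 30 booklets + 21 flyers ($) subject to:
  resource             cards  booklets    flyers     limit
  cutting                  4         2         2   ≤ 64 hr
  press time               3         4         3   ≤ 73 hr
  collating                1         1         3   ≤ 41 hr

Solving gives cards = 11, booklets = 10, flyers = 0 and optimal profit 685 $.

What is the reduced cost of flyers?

-4

At the optimum: cutting uses 64 of 64 (binding); press time uses 73 of 73 (binding); collating uses 21 of 41 (slack = 20).
Slack constraints have shadow price 0 (complementary slackness).
From A_Bᵀ y = c: 4·y_cutting + 3·y_press time = 35; 2·y_cutting + 4·y_press time = 30.
→ y_cutting = 5 and y_press time = 5.
Reduced cost of flyers: c₃ − yᵀa₃ = 21 − (5·2 + 5·3) = 21 − 25 = -4.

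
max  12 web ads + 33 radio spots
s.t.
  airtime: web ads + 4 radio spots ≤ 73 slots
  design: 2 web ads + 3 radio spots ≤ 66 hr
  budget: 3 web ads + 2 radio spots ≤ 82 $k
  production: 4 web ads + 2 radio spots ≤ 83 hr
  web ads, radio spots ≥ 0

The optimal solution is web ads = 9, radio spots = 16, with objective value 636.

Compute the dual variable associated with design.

3

At the optimum: airtime uses 73 of 73 (binding); design uses 66 of 66 (binding); budget uses 59 of 82 (slack = 23); production uses 68 of 83 (slack = 15).
By complementary slackness, y = 0 for the non-binding constraints.
The binding rows give the dual system: 1·y_airtime + 2·y_design = 12 and 4·y_airtime + 3·y_design = 33.
Solving: y_airtime = 6, y_design = 3.
Shadow price of design = 3.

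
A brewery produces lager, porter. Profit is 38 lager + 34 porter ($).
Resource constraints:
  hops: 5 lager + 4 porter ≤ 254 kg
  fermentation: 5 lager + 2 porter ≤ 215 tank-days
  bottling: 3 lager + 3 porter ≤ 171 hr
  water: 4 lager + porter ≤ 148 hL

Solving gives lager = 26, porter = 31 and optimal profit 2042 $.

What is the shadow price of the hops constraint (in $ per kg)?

At the optimum: hops uses 254 of 254 (binding); fermentation uses 192 of 215 (slack = 23); bottling uses 171 of 171 (binding); water uses 135 of 148 (slack = 13).
Since fermentation, water are not tight, their duals are 0.
Dual feasibility on the basic columns requires 5·y_hops + 3·y_bottling = 38, 4·y_hops + 3·y_bottling = 34.
Solving: y_hops = 4, y_bottling = 6.
Shadow price of hops = 4.

4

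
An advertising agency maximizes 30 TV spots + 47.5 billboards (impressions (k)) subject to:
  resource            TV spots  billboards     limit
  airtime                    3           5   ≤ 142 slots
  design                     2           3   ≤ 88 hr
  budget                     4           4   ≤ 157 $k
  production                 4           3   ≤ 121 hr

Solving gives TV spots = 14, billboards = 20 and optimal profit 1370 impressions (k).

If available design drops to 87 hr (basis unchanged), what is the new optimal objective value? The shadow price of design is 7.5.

1362.5

Δb = -1, so new z* = 1370 + (7.5)·(-1) = 1370 − 7.5 = 1362.5.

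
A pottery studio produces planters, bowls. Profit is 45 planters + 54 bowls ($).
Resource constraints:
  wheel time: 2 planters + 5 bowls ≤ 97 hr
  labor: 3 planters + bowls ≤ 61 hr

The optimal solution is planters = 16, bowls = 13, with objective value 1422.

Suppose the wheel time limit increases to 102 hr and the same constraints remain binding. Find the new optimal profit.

1467

At the optimum: wheel time uses 97 of 97 (binding); labor uses 61 of 61 (binding).
From A_Bᵀ y = c: 2·y_wheel time + 3·y_labor = 45; 5·y_wheel time + 1·y_labor = 54.
Solving: y_wheel time = 9, y_labor = 9.
Δz = y_wheel time·Δb = 9 × (5) = 45, so new z* = 1422 + 45 = 1467.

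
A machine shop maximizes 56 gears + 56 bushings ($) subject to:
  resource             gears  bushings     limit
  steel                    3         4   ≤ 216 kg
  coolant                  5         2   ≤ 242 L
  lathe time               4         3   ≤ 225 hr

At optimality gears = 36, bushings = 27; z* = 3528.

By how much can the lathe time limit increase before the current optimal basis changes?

4

Binding constraints: steel, lathe time. The basis is B = [[3,4],[4,3]] with det -7.
Per unit increase in lathe time, x* moves by d = (0.5714, -0.4286).
The basis stays optimal until coolant becomes binding; allowable increase = 4 hr.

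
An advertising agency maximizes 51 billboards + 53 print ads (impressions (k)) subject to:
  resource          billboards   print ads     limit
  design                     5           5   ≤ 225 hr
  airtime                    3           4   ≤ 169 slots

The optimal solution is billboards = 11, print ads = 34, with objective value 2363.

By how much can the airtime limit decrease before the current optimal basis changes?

34

Binding constraints: design, airtime. The basis is B = [[5,5],[3,4]] with det 5.
Per unit decrease in airtime, x* moves by d = (1, -1).
The basis stays optimal until print ads reaches 0; allowable decrease = 34 slots.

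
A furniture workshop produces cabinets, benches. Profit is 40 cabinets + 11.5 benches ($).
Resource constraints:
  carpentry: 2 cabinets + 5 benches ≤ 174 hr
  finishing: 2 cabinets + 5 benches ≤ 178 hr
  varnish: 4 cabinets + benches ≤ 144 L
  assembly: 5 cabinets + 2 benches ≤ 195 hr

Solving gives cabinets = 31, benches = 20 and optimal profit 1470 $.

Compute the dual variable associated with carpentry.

Check each constraint at x*: carpentry 162/174 (slack 12); finishing 162/178 (slack 16); varnish 144/144 (tight); assembly 195/195 (tight).
By complementary slackness, y = 0 for the non-binding constraints.
The binding rows give the dual system: 4·y_varnish + 5·y_assembly = 40 and 1·y_varnish + 2·y_assembly = 11.5.
This yields shadow prices y_varnish = 7.5, y_assembly = 2.
Shadow price of carpentry = 0.

0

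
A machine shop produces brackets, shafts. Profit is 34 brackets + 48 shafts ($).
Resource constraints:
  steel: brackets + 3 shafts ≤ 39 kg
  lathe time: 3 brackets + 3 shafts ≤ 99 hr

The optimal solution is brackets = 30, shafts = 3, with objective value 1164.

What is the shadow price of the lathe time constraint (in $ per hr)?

9

Check each constraint at x*: steel 39/39 (tight); lathe time 99/99 (tight).
From A_Bᵀ y = c: 1·y_steel + 3·y_lathe time = 34; 3·y_steel + 3·y_lathe time = 48.
→ y_steel = 7 and y_lathe time = 9.
Shadow price of lathe time = 9.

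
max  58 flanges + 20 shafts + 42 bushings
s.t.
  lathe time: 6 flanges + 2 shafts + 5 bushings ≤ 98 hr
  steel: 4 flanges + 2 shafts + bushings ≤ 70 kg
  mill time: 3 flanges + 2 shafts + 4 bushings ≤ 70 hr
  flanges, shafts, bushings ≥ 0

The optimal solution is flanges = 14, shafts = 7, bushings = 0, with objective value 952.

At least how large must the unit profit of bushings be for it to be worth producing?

At the optimum: lathe time uses 98 of 98 (binding); steel uses 70 of 70 (binding); mill time uses 56 of 70 (slack = 14).
By complementary slackness, y = 0 for the non-binding constraint.
Dual feasibility on the basic columns requires 6·y_lathe time + 4·y_steel = 58, 2·y_lathe time + 2·y_steel = 20.
Solving: y_lathe time = 9, y_steel = 1.
bushings enters the basis when its profit ≥ yᵀa₃ = 9·5 + 1·1 = 46.

46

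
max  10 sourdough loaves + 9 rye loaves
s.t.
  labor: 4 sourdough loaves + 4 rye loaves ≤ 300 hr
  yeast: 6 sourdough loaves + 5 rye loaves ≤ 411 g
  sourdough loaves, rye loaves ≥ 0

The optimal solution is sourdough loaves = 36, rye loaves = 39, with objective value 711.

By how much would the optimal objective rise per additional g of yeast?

Check each constraint at x*: labor 300/300 (tight); yeast 411/411 (tight).
Dual feasibility on the basic columns requires 4·y_labor + 6·y_yeast = 10, 4·y_labor + 5·y_yeast = 9.
Solving: y_labor = 1, y_yeast = 1.
Shadow price of yeast = 1.

1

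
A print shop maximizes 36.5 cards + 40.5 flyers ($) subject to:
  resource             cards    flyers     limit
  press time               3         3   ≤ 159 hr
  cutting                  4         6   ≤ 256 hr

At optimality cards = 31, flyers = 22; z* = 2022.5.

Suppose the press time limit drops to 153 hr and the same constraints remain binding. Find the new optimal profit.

1965.5

Check each constraint at x*: press time 159/159 (tight); cutting 256/256 (tight).
Dual feasibility on the basic columns requires 3·y_press time + 4·y_cutting = 36.5, 3·y_press time + 6·y_cutting = 40.5.
Solving: y_press time = 9.5, y_cutting = 2.
Δz = y_press time·Δb = 9.5 × (-6) = -57, so new z* = 2022.5 − 57 = 1965.5.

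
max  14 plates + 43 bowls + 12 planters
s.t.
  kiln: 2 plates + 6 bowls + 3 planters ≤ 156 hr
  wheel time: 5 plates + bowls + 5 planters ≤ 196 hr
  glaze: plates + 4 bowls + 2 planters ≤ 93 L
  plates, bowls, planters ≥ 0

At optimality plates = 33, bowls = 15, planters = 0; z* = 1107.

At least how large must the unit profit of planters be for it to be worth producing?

21.5

Check each constraint at x*: kiln 156/156 (tight); wheel time 180/196 (slack 16); glaze 93/93 (tight).
By complementary slackness, y = 0 for the non-binding constraint.
The binding rows give the dual system: 2·y_kiln + 1·y_glaze = 14 and 6·y_kiln + 4·y_glaze = 43.
This yields shadow prices y_kiln = 6.5, y_glaze = 1.
planters enters the basis when its profit ≥ yᵀa₃ = 6.5·3 + 1·2 = 21.5.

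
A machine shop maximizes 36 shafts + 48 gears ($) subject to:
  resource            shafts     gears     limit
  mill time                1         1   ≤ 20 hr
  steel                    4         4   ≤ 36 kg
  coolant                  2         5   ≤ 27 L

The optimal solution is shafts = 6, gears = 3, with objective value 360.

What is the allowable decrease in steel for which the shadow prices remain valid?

14.4

Binding constraints: steel, coolant. The basis is B = [[4,4],[2,5]] with det 12.
Per unit decrease in steel, x* moves by d = (-0.4167, 0.1667).
The basis stays optimal until shafts reaches 0; allowable decrease = 14.4 kg.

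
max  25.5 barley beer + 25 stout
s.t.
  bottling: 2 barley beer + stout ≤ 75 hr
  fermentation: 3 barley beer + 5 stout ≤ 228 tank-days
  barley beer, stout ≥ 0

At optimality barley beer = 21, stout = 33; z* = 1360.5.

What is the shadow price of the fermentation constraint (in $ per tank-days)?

3.5

At the optimum: bottling uses 75 of 75 (binding); fermentation uses 228 of 228 (binding).
The binding rows give the dual system: 2·y_bottling + 3·y_fermentation = 25.5 and 1·y_bottling + 5·y_fermentation = 25.
→ y_bottling = 7.5 and y_fermentation = 3.5.
Shadow price of fermentation = 3.5.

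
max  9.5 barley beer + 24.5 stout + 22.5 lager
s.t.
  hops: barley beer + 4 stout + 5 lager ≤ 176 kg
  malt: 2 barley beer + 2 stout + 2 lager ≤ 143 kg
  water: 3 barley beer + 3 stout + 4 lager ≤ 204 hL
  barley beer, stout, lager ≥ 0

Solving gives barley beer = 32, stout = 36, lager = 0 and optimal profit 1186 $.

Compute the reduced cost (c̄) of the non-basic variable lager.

-8.5

Check each constraint at x*: hops 176/176 (tight); malt 136/143 (slack 7); water 204/204 (tight).
Slack constraints have shadow price 0 (complementary slackness).
Dual feasibility on the basic columns requires 1·y_hops + 3·y_water = 9.5, 4·y_hops + 3·y_water = 24.5.
→ y_hops = 5 and y_water = 1.5.
Reduced cost of lager: c₃ − yᵀa₃ = 22.5 − (5·5 + 1.5·4) = 22.5 − 31 = -8.5.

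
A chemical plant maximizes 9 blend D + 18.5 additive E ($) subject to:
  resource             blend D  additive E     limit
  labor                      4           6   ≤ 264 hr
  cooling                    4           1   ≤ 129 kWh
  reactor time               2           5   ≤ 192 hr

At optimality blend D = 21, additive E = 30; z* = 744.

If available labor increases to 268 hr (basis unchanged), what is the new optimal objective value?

748

Check each constraint at x*: labor 264/264 (tight); cooling 114/129 (slack 15); reactor time 192/192 (tight).
By complementary slackness, y = 0 for the non-binding constraint.
The binding rows give the dual system: 4·y_labor + 2·y_reactor time = 9 and 6·y_labor + 5·y_reactor time = 18.5.
Solving: y_labor = 1, y_reactor time = 2.5.
Δz = y_labor·Δb = 1 × (4) = 4, so new z* = 744 + 4 = 748.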